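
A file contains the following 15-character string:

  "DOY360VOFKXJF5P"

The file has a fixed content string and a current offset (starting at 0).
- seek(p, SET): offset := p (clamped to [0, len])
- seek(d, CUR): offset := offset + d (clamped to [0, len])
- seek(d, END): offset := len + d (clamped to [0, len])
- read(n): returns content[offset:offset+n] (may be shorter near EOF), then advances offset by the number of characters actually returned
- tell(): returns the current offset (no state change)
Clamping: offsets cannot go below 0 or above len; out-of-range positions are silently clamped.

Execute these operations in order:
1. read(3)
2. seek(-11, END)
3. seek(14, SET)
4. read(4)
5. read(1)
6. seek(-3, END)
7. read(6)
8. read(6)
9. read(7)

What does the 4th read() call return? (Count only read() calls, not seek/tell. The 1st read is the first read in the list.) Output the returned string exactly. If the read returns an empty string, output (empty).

Answer: F5P

Derivation:
After 1 (read(3)): returned 'DOY', offset=3
After 2 (seek(-11, END)): offset=4
After 3 (seek(14, SET)): offset=14
After 4 (read(4)): returned 'P', offset=15
After 5 (read(1)): returned '', offset=15
After 6 (seek(-3, END)): offset=12
After 7 (read(6)): returned 'F5P', offset=15
After 8 (read(6)): returned '', offset=15
After 9 (read(7)): returned '', offset=15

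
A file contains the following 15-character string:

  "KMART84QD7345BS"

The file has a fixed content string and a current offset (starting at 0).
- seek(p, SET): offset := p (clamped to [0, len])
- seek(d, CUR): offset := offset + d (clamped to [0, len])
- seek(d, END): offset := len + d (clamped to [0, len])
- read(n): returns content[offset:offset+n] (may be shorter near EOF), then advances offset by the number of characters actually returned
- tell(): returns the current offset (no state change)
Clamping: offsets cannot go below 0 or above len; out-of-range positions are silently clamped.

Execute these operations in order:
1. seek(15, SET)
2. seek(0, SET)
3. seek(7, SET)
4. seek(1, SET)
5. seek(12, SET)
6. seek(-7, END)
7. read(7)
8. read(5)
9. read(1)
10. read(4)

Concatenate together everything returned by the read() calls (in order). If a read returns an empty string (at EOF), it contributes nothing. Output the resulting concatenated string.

After 1 (seek(15, SET)): offset=15
After 2 (seek(0, SET)): offset=0
After 3 (seek(7, SET)): offset=7
After 4 (seek(1, SET)): offset=1
After 5 (seek(12, SET)): offset=12
After 6 (seek(-7, END)): offset=8
After 7 (read(7)): returned 'D7345BS', offset=15
After 8 (read(5)): returned '', offset=15
After 9 (read(1)): returned '', offset=15
After 10 (read(4)): returned '', offset=15

Answer: D7345BS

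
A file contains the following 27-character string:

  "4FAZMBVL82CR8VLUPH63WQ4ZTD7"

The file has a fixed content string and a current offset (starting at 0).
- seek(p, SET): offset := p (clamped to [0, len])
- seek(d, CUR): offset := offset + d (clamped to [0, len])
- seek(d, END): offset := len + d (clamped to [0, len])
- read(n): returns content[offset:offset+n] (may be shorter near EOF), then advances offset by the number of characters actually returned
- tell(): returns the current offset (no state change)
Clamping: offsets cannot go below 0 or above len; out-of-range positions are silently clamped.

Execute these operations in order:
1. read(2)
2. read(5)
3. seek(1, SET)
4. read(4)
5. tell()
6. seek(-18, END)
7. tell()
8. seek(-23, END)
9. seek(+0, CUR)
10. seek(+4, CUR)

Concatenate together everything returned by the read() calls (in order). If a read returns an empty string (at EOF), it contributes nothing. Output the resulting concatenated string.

After 1 (read(2)): returned '4F', offset=2
After 2 (read(5)): returned 'AZMBV', offset=7
After 3 (seek(1, SET)): offset=1
After 4 (read(4)): returned 'FAZM', offset=5
After 5 (tell()): offset=5
After 6 (seek(-18, END)): offset=9
After 7 (tell()): offset=9
After 8 (seek(-23, END)): offset=4
After 9 (seek(+0, CUR)): offset=4
After 10 (seek(+4, CUR)): offset=8

Answer: 4FAZMBVFAZM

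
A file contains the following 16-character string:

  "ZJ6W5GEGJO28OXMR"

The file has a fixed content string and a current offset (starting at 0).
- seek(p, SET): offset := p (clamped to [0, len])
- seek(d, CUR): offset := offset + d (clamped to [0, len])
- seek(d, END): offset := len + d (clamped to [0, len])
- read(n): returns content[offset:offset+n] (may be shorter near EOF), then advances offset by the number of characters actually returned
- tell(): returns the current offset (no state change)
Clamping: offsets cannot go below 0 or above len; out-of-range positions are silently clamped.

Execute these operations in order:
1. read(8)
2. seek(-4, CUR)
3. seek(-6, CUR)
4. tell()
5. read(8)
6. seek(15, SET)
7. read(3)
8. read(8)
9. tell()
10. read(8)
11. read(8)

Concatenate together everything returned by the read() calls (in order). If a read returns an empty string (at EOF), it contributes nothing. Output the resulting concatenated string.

Answer: ZJ6W5GEGZJ6W5GEGR

Derivation:
After 1 (read(8)): returned 'ZJ6W5GEG', offset=8
After 2 (seek(-4, CUR)): offset=4
After 3 (seek(-6, CUR)): offset=0
After 4 (tell()): offset=0
After 5 (read(8)): returned 'ZJ6W5GEG', offset=8
After 6 (seek(15, SET)): offset=15
After 7 (read(3)): returned 'R', offset=16
After 8 (read(8)): returned '', offset=16
After 9 (tell()): offset=16
After 10 (read(8)): returned '', offset=16
After 11 (read(8)): returned '', offset=16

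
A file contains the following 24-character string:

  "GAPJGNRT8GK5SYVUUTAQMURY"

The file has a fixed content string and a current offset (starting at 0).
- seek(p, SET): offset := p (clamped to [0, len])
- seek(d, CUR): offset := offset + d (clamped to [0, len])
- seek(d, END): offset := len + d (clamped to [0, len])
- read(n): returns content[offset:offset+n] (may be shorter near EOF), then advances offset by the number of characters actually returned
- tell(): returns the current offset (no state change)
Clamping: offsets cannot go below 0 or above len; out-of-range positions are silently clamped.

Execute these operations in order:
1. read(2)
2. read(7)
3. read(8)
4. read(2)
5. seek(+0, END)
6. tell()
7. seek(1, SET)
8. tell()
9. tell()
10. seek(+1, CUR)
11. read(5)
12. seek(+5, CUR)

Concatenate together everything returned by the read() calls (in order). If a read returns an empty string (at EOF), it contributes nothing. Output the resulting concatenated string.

After 1 (read(2)): returned 'GA', offset=2
After 2 (read(7)): returned 'PJGNRT8', offset=9
After 3 (read(8)): returned 'GK5SYVUU', offset=17
After 4 (read(2)): returned 'TA', offset=19
After 5 (seek(+0, END)): offset=24
After 6 (tell()): offset=24
After 7 (seek(1, SET)): offset=1
After 8 (tell()): offset=1
After 9 (tell()): offset=1
After 10 (seek(+1, CUR)): offset=2
After 11 (read(5)): returned 'PJGNR', offset=7
After 12 (seek(+5, CUR)): offset=12

Answer: GAPJGNRT8GK5SYVUUTAPJGNR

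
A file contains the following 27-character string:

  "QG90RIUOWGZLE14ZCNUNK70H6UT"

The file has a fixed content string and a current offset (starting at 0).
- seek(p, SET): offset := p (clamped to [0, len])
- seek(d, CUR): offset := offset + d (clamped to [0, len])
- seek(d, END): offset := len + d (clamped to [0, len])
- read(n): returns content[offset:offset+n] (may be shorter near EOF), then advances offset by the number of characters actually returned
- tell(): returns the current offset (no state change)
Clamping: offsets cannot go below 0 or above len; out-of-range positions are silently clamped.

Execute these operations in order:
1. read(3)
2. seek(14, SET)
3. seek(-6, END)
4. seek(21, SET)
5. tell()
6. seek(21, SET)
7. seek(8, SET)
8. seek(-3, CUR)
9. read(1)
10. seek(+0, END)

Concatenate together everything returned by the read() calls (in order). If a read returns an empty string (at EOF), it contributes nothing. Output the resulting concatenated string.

After 1 (read(3)): returned 'QG9', offset=3
After 2 (seek(14, SET)): offset=14
After 3 (seek(-6, END)): offset=21
After 4 (seek(21, SET)): offset=21
After 5 (tell()): offset=21
After 6 (seek(21, SET)): offset=21
After 7 (seek(8, SET)): offset=8
After 8 (seek(-3, CUR)): offset=5
After 9 (read(1)): returned 'I', offset=6
After 10 (seek(+0, END)): offset=27

Answer: QG9I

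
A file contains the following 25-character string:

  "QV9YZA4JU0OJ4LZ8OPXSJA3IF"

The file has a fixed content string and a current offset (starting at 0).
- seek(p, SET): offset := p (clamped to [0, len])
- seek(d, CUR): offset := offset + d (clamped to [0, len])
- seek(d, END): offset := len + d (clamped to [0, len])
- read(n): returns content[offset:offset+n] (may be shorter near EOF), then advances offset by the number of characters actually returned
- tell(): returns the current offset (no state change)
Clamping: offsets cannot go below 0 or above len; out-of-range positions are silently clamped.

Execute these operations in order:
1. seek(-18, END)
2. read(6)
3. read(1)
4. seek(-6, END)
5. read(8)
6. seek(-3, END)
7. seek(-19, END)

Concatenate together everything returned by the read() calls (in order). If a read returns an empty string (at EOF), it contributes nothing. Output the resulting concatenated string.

After 1 (seek(-18, END)): offset=7
After 2 (read(6)): returned 'JU0OJ4', offset=13
After 3 (read(1)): returned 'L', offset=14
After 4 (seek(-6, END)): offset=19
After 5 (read(8)): returned 'SJA3IF', offset=25
After 6 (seek(-3, END)): offset=22
After 7 (seek(-19, END)): offset=6

Answer: JU0OJ4LSJA3IF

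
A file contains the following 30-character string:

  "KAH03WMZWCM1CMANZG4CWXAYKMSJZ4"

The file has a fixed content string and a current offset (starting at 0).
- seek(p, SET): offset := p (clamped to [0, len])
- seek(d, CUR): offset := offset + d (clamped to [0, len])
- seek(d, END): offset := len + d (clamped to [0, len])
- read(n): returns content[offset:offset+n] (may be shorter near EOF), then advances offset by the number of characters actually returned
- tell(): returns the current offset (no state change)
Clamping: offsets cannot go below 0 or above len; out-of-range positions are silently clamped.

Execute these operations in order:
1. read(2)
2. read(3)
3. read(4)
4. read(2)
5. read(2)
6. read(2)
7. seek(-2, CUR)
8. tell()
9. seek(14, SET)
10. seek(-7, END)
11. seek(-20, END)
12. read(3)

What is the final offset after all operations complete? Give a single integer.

After 1 (read(2)): returned 'KA', offset=2
After 2 (read(3)): returned 'H03', offset=5
After 3 (read(4)): returned 'WMZW', offset=9
After 4 (read(2)): returned 'CM', offset=11
After 5 (read(2)): returned '1C', offset=13
After 6 (read(2)): returned 'MA', offset=15
After 7 (seek(-2, CUR)): offset=13
After 8 (tell()): offset=13
After 9 (seek(14, SET)): offset=14
After 10 (seek(-7, END)): offset=23
After 11 (seek(-20, END)): offset=10
After 12 (read(3)): returned 'M1C', offset=13

Answer: 13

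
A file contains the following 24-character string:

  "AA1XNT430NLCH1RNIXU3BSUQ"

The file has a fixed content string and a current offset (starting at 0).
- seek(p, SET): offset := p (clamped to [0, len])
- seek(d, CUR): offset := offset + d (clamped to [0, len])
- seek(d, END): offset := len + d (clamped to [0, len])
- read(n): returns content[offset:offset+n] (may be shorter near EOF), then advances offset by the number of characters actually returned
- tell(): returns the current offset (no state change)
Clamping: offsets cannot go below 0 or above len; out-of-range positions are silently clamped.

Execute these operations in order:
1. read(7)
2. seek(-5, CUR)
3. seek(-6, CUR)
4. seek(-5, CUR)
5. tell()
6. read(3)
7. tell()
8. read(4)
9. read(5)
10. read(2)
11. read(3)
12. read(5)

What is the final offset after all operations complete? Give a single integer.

After 1 (read(7)): returned 'AA1XNT4', offset=7
After 2 (seek(-5, CUR)): offset=2
After 3 (seek(-6, CUR)): offset=0
After 4 (seek(-5, CUR)): offset=0
After 5 (tell()): offset=0
After 6 (read(3)): returned 'AA1', offset=3
After 7 (tell()): offset=3
After 8 (read(4)): returned 'XNT4', offset=7
After 9 (read(5)): returned '30NLC', offset=12
After 10 (read(2)): returned 'H1', offset=14
After 11 (read(3)): returned 'RNI', offset=17
After 12 (read(5)): returned 'XU3BS', offset=22

Answer: 22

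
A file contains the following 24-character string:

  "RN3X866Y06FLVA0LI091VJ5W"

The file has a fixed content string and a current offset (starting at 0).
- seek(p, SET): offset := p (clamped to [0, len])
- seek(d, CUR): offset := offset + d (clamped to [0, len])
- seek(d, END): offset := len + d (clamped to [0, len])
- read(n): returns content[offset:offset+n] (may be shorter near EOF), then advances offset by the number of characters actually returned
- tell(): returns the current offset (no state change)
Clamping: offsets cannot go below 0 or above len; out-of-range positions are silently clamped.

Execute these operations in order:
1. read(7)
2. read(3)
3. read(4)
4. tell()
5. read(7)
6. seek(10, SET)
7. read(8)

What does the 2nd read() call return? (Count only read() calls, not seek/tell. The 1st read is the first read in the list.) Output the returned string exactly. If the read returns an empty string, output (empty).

After 1 (read(7)): returned 'RN3X866', offset=7
After 2 (read(3)): returned 'Y06', offset=10
After 3 (read(4)): returned 'FLVA', offset=14
After 4 (tell()): offset=14
After 5 (read(7)): returned '0LI091V', offset=21
After 6 (seek(10, SET)): offset=10
After 7 (read(8)): returned 'FLVA0LI0', offset=18

Answer: Y06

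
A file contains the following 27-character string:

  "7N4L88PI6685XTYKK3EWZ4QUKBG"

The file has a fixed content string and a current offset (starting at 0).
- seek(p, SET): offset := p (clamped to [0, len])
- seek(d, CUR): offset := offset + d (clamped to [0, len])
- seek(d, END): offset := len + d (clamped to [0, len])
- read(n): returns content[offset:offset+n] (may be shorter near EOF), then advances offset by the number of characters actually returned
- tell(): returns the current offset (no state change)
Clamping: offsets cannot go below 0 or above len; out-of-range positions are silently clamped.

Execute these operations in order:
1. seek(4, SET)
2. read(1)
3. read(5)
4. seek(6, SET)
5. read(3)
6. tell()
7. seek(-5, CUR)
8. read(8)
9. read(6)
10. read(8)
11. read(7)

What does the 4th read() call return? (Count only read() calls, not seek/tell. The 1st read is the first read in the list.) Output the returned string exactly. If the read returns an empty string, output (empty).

Answer: 88PI6685

Derivation:
After 1 (seek(4, SET)): offset=4
After 2 (read(1)): returned '8', offset=5
After 3 (read(5)): returned '8PI66', offset=10
After 4 (seek(6, SET)): offset=6
After 5 (read(3)): returned 'PI6', offset=9
After 6 (tell()): offset=9
After 7 (seek(-5, CUR)): offset=4
After 8 (read(8)): returned '88PI6685', offset=12
After 9 (read(6)): returned 'XTYKK3', offset=18
After 10 (read(8)): returned 'EWZ4QUKB', offset=26
After 11 (read(7)): returned 'G', offset=27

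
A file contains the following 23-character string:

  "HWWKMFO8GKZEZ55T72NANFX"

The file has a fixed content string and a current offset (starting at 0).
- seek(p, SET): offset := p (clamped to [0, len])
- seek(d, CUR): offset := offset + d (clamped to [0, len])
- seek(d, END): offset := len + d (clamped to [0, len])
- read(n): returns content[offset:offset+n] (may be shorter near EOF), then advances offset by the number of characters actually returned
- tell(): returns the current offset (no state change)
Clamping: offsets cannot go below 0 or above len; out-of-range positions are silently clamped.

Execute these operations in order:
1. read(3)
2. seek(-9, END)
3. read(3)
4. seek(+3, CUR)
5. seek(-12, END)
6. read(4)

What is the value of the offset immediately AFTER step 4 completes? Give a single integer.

After 1 (read(3)): returned 'HWW', offset=3
After 2 (seek(-9, END)): offset=14
After 3 (read(3)): returned '5T7', offset=17
After 4 (seek(+3, CUR)): offset=20

Answer: 20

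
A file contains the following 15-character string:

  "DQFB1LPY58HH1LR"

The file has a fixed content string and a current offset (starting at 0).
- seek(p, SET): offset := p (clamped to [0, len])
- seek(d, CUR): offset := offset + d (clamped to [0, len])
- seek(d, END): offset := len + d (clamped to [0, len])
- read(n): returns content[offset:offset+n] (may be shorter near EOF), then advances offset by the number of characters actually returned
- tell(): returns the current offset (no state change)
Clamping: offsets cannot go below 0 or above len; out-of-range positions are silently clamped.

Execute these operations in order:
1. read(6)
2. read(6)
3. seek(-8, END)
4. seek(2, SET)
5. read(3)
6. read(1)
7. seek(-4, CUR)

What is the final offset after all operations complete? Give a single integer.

After 1 (read(6)): returned 'DQFB1L', offset=6
After 2 (read(6)): returned 'PY58HH', offset=12
After 3 (seek(-8, END)): offset=7
After 4 (seek(2, SET)): offset=2
After 5 (read(3)): returned 'FB1', offset=5
After 6 (read(1)): returned 'L', offset=6
After 7 (seek(-4, CUR)): offset=2

Answer: 2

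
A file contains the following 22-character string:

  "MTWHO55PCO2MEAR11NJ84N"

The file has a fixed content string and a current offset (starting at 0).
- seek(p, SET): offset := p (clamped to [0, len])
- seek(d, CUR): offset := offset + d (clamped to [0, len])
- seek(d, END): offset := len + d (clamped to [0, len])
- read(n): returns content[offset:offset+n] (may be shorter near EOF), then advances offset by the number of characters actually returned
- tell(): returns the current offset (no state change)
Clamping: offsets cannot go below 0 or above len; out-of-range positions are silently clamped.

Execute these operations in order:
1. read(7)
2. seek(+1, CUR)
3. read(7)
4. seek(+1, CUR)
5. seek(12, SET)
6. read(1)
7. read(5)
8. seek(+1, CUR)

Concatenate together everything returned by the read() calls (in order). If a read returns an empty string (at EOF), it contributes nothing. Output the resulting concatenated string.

Answer: MTWHO55CO2MEAREAR11N

Derivation:
After 1 (read(7)): returned 'MTWHO55', offset=7
After 2 (seek(+1, CUR)): offset=8
After 3 (read(7)): returned 'CO2MEAR', offset=15
After 4 (seek(+1, CUR)): offset=16
After 5 (seek(12, SET)): offset=12
After 6 (read(1)): returned 'E', offset=13
After 7 (read(5)): returned 'AR11N', offset=18
After 8 (seek(+1, CUR)): offset=19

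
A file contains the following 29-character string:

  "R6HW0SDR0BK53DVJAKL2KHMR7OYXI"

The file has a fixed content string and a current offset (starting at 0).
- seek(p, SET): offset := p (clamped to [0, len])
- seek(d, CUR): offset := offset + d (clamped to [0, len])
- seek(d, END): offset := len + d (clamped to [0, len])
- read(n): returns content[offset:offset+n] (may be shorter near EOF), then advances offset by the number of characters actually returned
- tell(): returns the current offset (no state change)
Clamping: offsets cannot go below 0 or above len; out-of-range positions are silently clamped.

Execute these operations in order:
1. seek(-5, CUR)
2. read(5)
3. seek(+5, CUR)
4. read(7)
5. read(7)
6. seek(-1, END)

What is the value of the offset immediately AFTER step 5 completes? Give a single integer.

Answer: 24

Derivation:
After 1 (seek(-5, CUR)): offset=0
After 2 (read(5)): returned 'R6HW0', offset=5
After 3 (seek(+5, CUR)): offset=10
After 4 (read(7)): returned 'K53DVJA', offset=17
After 5 (read(7)): returned 'KL2KHMR', offset=24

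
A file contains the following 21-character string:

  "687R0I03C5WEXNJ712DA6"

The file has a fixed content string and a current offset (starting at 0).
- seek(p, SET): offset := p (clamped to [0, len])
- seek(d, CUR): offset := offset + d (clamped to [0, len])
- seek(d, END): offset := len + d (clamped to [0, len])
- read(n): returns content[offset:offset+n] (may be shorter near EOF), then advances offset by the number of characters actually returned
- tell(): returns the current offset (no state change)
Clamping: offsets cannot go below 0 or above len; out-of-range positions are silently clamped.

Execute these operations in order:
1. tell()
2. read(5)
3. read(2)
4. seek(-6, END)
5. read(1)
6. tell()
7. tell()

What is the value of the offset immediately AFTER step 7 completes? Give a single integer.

Answer: 16

Derivation:
After 1 (tell()): offset=0
After 2 (read(5)): returned '687R0', offset=5
After 3 (read(2)): returned 'I0', offset=7
After 4 (seek(-6, END)): offset=15
After 5 (read(1)): returned '7', offset=16
After 6 (tell()): offset=16
After 7 (tell()): offset=16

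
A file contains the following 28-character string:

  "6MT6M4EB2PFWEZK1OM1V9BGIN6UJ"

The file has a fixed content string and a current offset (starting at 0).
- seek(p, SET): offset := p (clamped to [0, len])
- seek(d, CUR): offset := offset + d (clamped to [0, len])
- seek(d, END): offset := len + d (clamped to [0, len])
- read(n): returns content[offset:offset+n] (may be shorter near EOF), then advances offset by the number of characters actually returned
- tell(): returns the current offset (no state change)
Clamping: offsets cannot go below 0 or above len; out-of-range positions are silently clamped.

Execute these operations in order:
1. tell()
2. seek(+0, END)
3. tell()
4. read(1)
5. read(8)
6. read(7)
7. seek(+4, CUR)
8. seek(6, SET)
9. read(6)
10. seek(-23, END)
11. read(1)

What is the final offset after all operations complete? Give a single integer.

Answer: 6

Derivation:
After 1 (tell()): offset=0
After 2 (seek(+0, END)): offset=28
After 3 (tell()): offset=28
After 4 (read(1)): returned '', offset=28
After 5 (read(8)): returned '', offset=28
After 6 (read(7)): returned '', offset=28
After 7 (seek(+4, CUR)): offset=28
After 8 (seek(6, SET)): offset=6
After 9 (read(6)): returned 'EB2PFW', offset=12
After 10 (seek(-23, END)): offset=5
After 11 (read(1)): returned '4', offset=6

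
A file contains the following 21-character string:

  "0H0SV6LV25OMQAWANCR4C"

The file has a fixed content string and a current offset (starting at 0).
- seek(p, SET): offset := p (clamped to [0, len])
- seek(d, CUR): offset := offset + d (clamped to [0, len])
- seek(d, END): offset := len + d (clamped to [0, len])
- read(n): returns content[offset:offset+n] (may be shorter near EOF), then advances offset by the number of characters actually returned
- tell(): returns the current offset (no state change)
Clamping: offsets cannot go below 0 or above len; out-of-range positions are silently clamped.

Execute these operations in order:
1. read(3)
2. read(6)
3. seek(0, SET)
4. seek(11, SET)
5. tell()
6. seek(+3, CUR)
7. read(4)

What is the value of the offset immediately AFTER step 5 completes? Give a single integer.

Answer: 11

Derivation:
After 1 (read(3)): returned '0H0', offset=3
After 2 (read(6)): returned 'SV6LV2', offset=9
After 3 (seek(0, SET)): offset=0
After 4 (seek(11, SET)): offset=11
After 5 (tell()): offset=11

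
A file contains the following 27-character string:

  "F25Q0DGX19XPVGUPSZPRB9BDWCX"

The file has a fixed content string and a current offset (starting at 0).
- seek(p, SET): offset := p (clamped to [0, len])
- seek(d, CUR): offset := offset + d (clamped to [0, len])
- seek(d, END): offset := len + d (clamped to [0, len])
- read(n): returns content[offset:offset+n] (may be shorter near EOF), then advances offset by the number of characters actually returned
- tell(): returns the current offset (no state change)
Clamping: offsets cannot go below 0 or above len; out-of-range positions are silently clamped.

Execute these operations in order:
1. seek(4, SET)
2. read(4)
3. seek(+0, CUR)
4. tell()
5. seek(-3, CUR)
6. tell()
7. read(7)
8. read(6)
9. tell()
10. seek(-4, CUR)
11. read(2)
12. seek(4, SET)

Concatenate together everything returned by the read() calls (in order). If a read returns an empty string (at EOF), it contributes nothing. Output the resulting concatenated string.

Answer: 0DGXDGX19XPVGUPSZUP

Derivation:
After 1 (seek(4, SET)): offset=4
After 2 (read(4)): returned '0DGX', offset=8
After 3 (seek(+0, CUR)): offset=8
After 4 (tell()): offset=8
After 5 (seek(-3, CUR)): offset=5
After 6 (tell()): offset=5
After 7 (read(7)): returned 'DGX19XP', offset=12
After 8 (read(6)): returned 'VGUPSZ', offset=18
After 9 (tell()): offset=18
After 10 (seek(-4, CUR)): offset=14
After 11 (read(2)): returned 'UP', offset=16
After 12 (seek(4, SET)): offset=4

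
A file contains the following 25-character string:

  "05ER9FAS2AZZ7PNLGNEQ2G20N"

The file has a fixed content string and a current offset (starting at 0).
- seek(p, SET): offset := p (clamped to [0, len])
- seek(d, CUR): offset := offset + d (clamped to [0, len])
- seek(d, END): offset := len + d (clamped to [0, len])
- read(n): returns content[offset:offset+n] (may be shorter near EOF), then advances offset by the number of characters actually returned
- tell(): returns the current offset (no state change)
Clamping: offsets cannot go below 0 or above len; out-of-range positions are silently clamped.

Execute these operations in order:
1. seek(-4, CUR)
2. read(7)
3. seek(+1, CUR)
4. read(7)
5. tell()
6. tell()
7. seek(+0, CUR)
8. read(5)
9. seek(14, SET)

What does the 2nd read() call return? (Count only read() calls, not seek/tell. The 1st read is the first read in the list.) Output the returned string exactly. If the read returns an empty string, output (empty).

After 1 (seek(-4, CUR)): offset=0
After 2 (read(7)): returned '05ER9FA', offset=7
After 3 (seek(+1, CUR)): offset=8
After 4 (read(7)): returned '2AZZ7PN', offset=15
After 5 (tell()): offset=15
After 6 (tell()): offset=15
After 7 (seek(+0, CUR)): offset=15
After 8 (read(5)): returned 'LGNEQ', offset=20
After 9 (seek(14, SET)): offset=14

Answer: 2AZZ7PN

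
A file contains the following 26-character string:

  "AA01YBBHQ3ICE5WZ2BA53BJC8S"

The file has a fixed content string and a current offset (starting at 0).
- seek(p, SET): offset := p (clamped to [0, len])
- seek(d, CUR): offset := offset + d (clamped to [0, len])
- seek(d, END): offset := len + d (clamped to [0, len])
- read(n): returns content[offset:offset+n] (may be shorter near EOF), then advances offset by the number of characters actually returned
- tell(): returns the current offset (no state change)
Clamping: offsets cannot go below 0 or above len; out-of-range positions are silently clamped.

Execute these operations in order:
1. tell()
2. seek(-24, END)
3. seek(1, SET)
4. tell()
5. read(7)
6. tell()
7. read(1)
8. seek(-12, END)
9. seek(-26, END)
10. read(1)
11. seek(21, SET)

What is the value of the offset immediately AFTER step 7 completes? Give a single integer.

Answer: 9

Derivation:
After 1 (tell()): offset=0
After 2 (seek(-24, END)): offset=2
After 3 (seek(1, SET)): offset=1
After 4 (tell()): offset=1
After 5 (read(7)): returned 'A01YBBH', offset=8
After 6 (tell()): offset=8
After 7 (read(1)): returned 'Q', offset=9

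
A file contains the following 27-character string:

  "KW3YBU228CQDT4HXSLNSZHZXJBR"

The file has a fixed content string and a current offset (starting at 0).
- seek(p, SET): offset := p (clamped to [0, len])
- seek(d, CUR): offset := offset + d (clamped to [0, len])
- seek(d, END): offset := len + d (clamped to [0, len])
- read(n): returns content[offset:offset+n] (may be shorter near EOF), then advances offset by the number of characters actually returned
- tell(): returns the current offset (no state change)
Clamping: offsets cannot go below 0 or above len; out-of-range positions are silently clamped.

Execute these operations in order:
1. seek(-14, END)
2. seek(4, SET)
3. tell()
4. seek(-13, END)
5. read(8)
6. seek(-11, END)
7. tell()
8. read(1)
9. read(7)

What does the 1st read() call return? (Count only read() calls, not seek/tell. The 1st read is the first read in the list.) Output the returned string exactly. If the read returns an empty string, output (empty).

After 1 (seek(-14, END)): offset=13
After 2 (seek(4, SET)): offset=4
After 3 (tell()): offset=4
After 4 (seek(-13, END)): offset=14
After 5 (read(8)): returned 'HXSLNSZH', offset=22
After 6 (seek(-11, END)): offset=16
After 7 (tell()): offset=16
After 8 (read(1)): returned 'S', offset=17
After 9 (read(7)): returned 'LNSZHZX', offset=24

Answer: HXSLNSZH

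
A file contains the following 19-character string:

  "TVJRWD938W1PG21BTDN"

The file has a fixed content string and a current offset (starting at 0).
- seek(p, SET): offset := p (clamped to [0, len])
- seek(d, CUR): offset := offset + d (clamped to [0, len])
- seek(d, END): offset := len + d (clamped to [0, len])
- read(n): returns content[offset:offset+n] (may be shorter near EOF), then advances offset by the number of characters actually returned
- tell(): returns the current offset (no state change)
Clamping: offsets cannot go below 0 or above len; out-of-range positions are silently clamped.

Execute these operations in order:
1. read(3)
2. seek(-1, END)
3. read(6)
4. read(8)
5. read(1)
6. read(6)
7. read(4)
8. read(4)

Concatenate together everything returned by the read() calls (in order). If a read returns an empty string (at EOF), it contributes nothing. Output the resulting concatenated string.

After 1 (read(3)): returned 'TVJ', offset=3
After 2 (seek(-1, END)): offset=18
After 3 (read(6)): returned 'N', offset=19
After 4 (read(8)): returned '', offset=19
After 5 (read(1)): returned '', offset=19
After 6 (read(6)): returned '', offset=19
After 7 (read(4)): returned '', offset=19
After 8 (read(4)): returned '', offset=19

Answer: TVJN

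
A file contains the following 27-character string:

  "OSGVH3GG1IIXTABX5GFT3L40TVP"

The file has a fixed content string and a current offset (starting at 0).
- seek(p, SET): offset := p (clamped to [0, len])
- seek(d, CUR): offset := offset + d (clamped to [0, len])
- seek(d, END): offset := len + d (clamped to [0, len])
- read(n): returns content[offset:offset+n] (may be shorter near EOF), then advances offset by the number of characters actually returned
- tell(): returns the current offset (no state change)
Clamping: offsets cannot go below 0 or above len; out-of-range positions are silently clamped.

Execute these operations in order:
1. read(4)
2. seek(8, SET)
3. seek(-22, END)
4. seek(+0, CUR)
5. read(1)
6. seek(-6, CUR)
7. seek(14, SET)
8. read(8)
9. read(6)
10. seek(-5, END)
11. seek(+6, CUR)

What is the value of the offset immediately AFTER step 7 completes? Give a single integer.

Answer: 14

Derivation:
After 1 (read(4)): returned 'OSGV', offset=4
After 2 (seek(8, SET)): offset=8
After 3 (seek(-22, END)): offset=5
After 4 (seek(+0, CUR)): offset=5
After 5 (read(1)): returned '3', offset=6
After 6 (seek(-6, CUR)): offset=0
After 7 (seek(14, SET)): offset=14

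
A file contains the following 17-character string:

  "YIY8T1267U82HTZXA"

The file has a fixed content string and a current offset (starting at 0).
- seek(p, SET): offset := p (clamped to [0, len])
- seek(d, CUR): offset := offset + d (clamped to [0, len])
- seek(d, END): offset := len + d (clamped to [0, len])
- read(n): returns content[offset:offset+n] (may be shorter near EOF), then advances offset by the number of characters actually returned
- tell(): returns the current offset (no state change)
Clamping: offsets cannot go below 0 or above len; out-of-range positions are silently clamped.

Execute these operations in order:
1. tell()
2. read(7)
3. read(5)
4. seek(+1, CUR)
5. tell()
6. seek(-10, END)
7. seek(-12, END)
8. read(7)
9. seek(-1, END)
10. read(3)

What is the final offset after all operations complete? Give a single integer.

Answer: 17

Derivation:
After 1 (tell()): offset=0
After 2 (read(7)): returned 'YIY8T12', offset=7
After 3 (read(5)): returned '67U82', offset=12
After 4 (seek(+1, CUR)): offset=13
After 5 (tell()): offset=13
After 6 (seek(-10, END)): offset=7
After 7 (seek(-12, END)): offset=5
After 8 (read(7)): returned '1267U82', offset=12
After 9 (seek(-1, END)): offset=16
After 10 (read(3)): returned 'A', offset=17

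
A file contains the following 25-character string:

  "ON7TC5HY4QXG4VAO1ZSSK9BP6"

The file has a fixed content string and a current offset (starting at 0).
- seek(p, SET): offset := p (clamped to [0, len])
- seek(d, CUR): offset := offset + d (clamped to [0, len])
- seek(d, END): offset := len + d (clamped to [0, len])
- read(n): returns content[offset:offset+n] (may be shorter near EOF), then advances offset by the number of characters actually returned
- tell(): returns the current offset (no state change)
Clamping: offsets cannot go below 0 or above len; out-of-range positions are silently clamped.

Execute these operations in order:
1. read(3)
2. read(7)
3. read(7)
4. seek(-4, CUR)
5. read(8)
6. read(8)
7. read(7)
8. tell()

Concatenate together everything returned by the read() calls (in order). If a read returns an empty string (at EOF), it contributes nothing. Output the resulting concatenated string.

Answer: ON7TC5HY4QXG4VAO1VAO1ZSSK9BP6

Derivation:
After 1 (read(3)): returned 'ON7', offset=3
After 2 (read(7)): returned 'TC5HY4Q', offset=10
After 3 (read(7)): returned 'XG4VAO1', offset=17
After 4 (seek(-4, CUR)): offset=13
After 5 (read(8)): returned 'VAO1ZSSK', offset=21
After 6 (read(8)): returned '9BP6', offset=25
After 7 (read(7)): returned '', offset=25
After 8 (tell()): offset=25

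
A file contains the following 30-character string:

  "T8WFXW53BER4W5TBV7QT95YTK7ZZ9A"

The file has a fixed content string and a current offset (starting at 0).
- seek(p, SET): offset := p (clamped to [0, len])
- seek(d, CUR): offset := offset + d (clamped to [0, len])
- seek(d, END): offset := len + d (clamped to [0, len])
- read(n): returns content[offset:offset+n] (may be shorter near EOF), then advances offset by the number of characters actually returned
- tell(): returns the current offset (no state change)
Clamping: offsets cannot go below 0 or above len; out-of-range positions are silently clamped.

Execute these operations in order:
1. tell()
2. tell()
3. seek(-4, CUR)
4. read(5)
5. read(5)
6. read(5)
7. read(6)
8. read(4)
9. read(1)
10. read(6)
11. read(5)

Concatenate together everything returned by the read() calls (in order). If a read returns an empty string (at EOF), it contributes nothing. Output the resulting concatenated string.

After 1 (tell()): offset=0
After 2 (tell()): offset=0
After 3 (seek(-4, CUR)): offset=0
After 4 (read(5)): returned 'T8WFX', offset=5
After 5 (read(5)): returned 'W53BE', offset=10
After 6 (read(5)): returned 'R4W5T', offset=15
After 7 (read(6)): returned 'BV7QT9', offset=21
After 8 (read(4)): returned '5YTK', offset=25
After 9 (read(1)): returned '7', offset=26
After 10 (read(6)): returned 'ZZ9A', offset=30
After 11 (read(5)): returned '', offset=30

Answer: T8WFXW53BER4W5TBV7QT95YTK7ZZ9A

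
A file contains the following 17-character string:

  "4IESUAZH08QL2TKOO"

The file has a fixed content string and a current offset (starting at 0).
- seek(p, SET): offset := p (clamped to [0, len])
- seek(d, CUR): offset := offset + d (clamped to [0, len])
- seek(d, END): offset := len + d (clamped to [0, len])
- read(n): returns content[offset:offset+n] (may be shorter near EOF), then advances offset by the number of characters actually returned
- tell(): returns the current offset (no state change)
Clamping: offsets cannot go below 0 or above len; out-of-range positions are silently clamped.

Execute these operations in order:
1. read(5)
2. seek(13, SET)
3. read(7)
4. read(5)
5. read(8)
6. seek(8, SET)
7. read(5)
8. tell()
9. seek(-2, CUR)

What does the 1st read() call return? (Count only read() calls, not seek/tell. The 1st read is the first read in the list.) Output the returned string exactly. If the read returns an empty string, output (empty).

After 1 (read(5)): returned '4IESU', offset=5
After 2 (seek(13, SET)): offset=13
After 3 (read(7)): returned 'TKOO', offset=17
After 4 (read(5)): returned '', offset=17
After 5 (read(8)): returned '', offset=17
After 6 (seek(8, SET)): offset=8
After 7 (read(5)): returned '08QL2', offset=13
After 8 (tell()): offset=13
After 9 (seek(-2, CUR)): offset=11

Answer: 4IESU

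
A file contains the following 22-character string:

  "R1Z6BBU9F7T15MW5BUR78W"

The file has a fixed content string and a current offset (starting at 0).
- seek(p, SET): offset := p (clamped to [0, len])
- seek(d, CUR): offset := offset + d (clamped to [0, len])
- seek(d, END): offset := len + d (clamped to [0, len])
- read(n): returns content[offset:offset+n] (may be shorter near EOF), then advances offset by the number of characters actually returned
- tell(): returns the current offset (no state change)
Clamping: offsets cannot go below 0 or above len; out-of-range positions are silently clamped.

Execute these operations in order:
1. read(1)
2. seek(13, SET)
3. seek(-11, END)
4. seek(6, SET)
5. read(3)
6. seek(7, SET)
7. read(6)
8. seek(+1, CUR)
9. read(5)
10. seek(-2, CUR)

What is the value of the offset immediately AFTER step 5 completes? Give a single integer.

After 1 (read(1)): returned 'R', offset=1
After 2 (seek(13, SET)): offset=13
After 3 (seek(-11, END)): offset=11
After 4 (seek(6, SET)): offset=6
After 5 (read(3)): returned 'U9F', offset=9

Answer: 9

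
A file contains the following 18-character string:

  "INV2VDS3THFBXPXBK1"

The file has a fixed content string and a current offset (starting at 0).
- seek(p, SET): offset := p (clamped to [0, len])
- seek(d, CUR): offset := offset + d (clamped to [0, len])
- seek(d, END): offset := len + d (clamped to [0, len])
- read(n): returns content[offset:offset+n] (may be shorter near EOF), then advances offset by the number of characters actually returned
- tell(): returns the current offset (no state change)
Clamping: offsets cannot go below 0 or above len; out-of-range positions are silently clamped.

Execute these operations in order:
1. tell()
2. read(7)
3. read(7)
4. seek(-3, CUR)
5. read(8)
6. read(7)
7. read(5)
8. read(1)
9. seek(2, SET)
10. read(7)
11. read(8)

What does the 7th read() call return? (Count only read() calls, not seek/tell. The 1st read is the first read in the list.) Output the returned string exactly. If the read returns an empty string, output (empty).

Answer: V2VDS3T

Derivation:
After 1 (tell()): offset=0
After 2 (read(7)): returned 'INV2VDS', offset=7
After 3 (read(7)): returned '3THFBXP', offset=14
After 4 (seek(-3, CUR)): offset=11
After 5 (read(8)): returned 'BXPXBK1', offset=18
After 6 (read(7)): returned '', offset=18
After 7 (read(5)): returned '', offset=18
After 8 (read(1)): returned '', offset=18
After 9 (seek(2, SET)): offset=2
After 10 (read(7)): returned 'V2VDS3T', offset=9
After 11 (read(8)): returned 'HFBXPXBK', offset=17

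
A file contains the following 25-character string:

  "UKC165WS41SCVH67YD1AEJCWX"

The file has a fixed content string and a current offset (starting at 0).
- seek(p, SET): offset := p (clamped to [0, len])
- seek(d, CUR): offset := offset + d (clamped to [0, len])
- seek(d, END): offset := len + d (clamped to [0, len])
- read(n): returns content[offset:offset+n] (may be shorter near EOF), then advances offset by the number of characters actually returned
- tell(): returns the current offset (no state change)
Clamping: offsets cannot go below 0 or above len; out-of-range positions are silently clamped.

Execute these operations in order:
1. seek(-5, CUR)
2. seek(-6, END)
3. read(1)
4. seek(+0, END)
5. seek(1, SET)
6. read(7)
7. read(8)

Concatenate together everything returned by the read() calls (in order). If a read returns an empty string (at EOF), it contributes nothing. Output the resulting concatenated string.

Answer: AKC165WS41SCVH67

Derivation:
After 1 (seek(-5, CUR)): offset=0
After 2 (seek(-6, END)): offset=19
After 3 (read(1)): returned 'A', offset=20
After 4 (seek(+0, END)): offset=25
After 5 (seek(1, SET)): offset=1
After 6 (read(7)): returned 'KC165WS', offset=8
After 7 (read(8)): returned '41SCVH67', offset=16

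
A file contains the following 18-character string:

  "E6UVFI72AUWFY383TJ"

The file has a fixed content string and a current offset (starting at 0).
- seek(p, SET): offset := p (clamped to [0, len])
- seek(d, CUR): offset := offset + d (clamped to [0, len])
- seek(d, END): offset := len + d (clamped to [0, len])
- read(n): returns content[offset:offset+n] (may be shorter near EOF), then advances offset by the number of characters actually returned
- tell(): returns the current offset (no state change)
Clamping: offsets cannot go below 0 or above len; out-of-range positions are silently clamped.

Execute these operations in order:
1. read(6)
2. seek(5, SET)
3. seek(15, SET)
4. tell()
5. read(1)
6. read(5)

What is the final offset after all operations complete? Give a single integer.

After 1 (read(6)): returned 'E6UVFI', offset=6
After 2 (seek(5, SET)): offset=5
After 3 (seek(15, SET)): offset=15
After 4 (tell()): offset=15
After 5 (read(1)): returned '3', offset=16
After 6 (read(5)): returned 'TJ', offset=18

Answer: 18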